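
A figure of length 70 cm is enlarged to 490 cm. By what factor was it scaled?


Original length = 70 cm
Scaled length = 490 cm
Scale factor = 490 / 70
= 7

7


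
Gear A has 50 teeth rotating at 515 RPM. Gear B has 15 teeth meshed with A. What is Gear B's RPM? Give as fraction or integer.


Gear ratio: teeth_A * RPM_A = teeth_B * RPM_B
50 * 515 = 15 * RPM_B
25750 = 15 * RPM_B
RPM_B = 25750 / 15
RPM_B = 5150/3

5150/3


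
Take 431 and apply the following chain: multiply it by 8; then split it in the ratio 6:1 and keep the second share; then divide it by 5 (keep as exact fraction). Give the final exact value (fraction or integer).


Start with 431.
Step 1: Multiply by 8: 431 * 8 = 3448
Step 2: Split 6:1, second share = 3448 * 1/7 = 3448/7
Step 3: Divide by 5: 3448/7 / 5 = 3448/35
Final result = 3448/35

3448/35


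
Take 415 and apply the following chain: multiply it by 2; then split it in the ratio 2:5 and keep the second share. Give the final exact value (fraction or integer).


Start with 415.
Step 1: Multiply by 2: 415 * 2 = 830
Step 2: Split 2:5, second share = 830 * 5/7 = 4150/7
Final result = 4150/7

4150/7


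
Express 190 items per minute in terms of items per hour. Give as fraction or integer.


Converting from per minute to per hour
Rate = 190 items per minute
Multiply by 60: 190 * 60
= 11400 items per hour

11400


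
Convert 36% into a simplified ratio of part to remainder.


Part = 36%, Remainder = 64%
Ratio = 36:64
GCD(36, 64) = 4
Simplify: 9:16 = 9:16

9:16


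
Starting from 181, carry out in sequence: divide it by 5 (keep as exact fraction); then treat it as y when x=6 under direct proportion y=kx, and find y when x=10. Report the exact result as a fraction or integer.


Start with 181.
Step 1: Divide by 5: 181 / 5 = 181/5
Step 2: Direct prop: k = (181/5)/6; new y = k*10 = 181/5*10/6 = 181/3
Final result = 181/3

181/3


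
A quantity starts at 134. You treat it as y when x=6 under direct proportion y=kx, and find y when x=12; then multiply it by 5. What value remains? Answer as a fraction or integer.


Start with 134.
Step 1: Direct prop: k = (134)/6; new y = k*12 = 134*12/6 = 268
Step 2: Multiply by 5: 268 * 5 = 1340
Final result = 1340

1340


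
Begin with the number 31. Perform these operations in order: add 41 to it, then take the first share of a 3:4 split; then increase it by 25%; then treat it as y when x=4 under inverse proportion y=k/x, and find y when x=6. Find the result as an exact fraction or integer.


Start with 31.
Step 1: Add 41: 31+41=72; split 3:4 first = 72*3/7 = 216/7
Step 2: Increase by 25%: 216/7 * 125/100 = 270/7
Step 3: Inverse prop: k = (270/7)*4; new y = k/6 = 270/7*4/6 = 180/7
Final result = 180/7

180/7


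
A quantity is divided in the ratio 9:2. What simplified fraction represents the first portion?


Total parts = 9 + 2 = 11
First part fraction = 9/11
Simplify: 9/11 = 9/11

9/11


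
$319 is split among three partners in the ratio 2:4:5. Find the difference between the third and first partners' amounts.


Total parts = 2 + 4 + 5 = 11
Value per part = 319 / 11 = 29
Shares: 2*29=58, 4*29=116, 5*29=145
Third share = 145, first share = 58
Difference = |145 - 58| = 87

87


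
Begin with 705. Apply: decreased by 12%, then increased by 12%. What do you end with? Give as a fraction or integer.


Start: 705
Step 1: decrease by 12% => multiply by 88/100
  705 * 88/100 = 3102/5
Step 2: increase by 12% => multiply by 112/100
  3102/5 * 112/100 = 86856/125
Final value = 86856/125

86856/125


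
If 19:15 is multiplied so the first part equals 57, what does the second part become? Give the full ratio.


Original ratio: 19:15
First term target: 57
Scale factor = 57 / 19 = 3
Multiply second term: 15 * 3 = 45
Equivalent ratio = 57:45

57:45


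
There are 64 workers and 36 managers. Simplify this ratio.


Find GCD(64, 36)
GCD = 4
Divide both by 4: 64/4 = 16, 36/4 = 9
Simplified ratio = 16:9

16:9


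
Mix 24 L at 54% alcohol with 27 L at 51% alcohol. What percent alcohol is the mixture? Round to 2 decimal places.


Solute in mixture 1 = 54% of 24 L = 24*54/100 = 324/25 L
Solute in mixture 2 = 51% of 27 L = 27*51/100 = 1377/100 L
Total solute = 324/25 + 1377/100 = 2673/100 L
Total volume = 24 + 27 = 51 L
Final concentration = 2673/100/51 * 100 = 52.41%

52.41


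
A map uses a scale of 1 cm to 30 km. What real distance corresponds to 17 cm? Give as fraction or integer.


Map scale: 1 cm = 30 km
Measured distance on map = 17 cm
Set up proportion: 17 * 30 / 1
= 510 / 1
= 510 km

510


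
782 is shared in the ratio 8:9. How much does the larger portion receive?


Total parts = 8 + 9 = 17
Value per part = 782 / 17 = 46
First share = 8 * 46 = 368
Second share = 9 * 46 = 414
Larger share = 414

414


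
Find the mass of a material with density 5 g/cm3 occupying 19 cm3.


Using mass = density * volume
Density = 5 g/cm3
Volume = 19 cm3
Mass = 5 * 19
= 95 g

95


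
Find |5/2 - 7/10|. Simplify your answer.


Simplify: 5/2 = 5/2 and 7/10 = 7/10
Find common denominator: LCD = 10
Convert: 25/10 and 7/10
Difference = |25 - 7|/10 = 18/10
Simplified = 9/5

9/5


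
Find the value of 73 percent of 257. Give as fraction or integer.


Compute 73% of 257
Convert percentage: 73% = 73/100
Multiply: 257 * 73/100
= 18761/100
= 18761/100

18761/100


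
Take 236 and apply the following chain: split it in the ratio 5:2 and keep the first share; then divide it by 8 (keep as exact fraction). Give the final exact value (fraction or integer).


Start with 236.
Step 1: Split 5:2, first share = 236 * 5/7 = 1180/7
Step 2: Divide by 8: 1180/7 / 8 = 295/14
Final result = 295/14

295/14


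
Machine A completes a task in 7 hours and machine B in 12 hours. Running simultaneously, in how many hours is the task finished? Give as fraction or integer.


Rate of A = 1/7 job per hour
Rate of B = 1/12 job per hour
Combined rate = 1/7 + 1/12
Find common denominator: (12 + 7)/(7*12) = 19/84
Combined rate = 19/84 job per hour
Time together = 1 / (19/84) = 84/19 hours

84/19


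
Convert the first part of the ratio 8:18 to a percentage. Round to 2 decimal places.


Total parts = 8 + 18 = 26
First part fraction = 8/26
Percentage = (8/26) * 100
= 0.307692 * 100
= 30.77%

30.77


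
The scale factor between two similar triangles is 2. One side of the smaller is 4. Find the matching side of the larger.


Similar triangles have proportional sides
Scale factor = 2
Smaller side = 4
Corresponding larger side = 4 * 2
= 8

8


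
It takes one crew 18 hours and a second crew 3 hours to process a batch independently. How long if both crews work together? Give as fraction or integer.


Rate of A = 1/18 job per hour
Rate of B = 1/3 job per hour
Combined rate = 1/18 + 1/3
Find common denominator: (3 + 18)/(18*3) = 21/54
Combined rate = 7/18 job per hour
Time together = 1 / (7/18) = 18/7 hours

18/7


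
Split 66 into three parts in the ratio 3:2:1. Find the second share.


Ratio = 3:2:1
Total parts = 3 + 2 + 1 = 6
Value per part = 66 / 6 = 11
First share = 3 * 11 = 33
Middle share = 2 * 11 = 22
Third share = 1 * 11 = 11

22


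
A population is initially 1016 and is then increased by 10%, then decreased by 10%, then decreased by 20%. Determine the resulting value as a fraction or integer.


Start: 1016
Step 1: increase by 10% => multiply by 110/100
  1016 * 110/100 = 5588/5
Step 2: decrease by 10% => multiply by 90/100
  5588/5 * 90/100 = 25146/25
Step 3: decrease by 20% => multiply by 80/100
  25146/25 * 80/100 = 100584/125
Final value = 100584/125

100584/125


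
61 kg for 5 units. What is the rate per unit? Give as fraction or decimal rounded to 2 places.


Total kg = 61
Number of units = 5
Unit rate = 61 / 5
= 12.20 kg per unit

12.20


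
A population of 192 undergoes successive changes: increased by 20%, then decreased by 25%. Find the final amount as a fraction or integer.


Start: 192
Step 1: increase by 20% => multiply by 120/100
  192 * 120/100 = 1152/5
Step 2: decrease by 25% => multiply by 75/100
  1152/5 * 75/100 = 864/5
Final value = 864/5

864/5


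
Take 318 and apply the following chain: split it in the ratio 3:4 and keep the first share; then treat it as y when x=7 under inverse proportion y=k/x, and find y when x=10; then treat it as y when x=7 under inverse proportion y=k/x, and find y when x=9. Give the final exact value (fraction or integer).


Start with 318.
Step 1: Split 3:4, first share = 318 * 3/7 = 954/7
Step 2: Inverse prop: k = (954/7)*7; new y = k/10 = 954/7*7/10 = 477/5
Step 3: Inverse prop: k = (477/5)*7; new y = k/9 = 477/5*7/9 = 371/5
Final result = 371/5

371/5


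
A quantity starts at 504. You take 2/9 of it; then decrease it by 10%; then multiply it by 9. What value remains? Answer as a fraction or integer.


Start with 504.
Step 1: Take 2/9: 504 * 2/9 = 112
Step 2: Decrease by 10%: 112 * 90/100 = 504/5
Step 3: Multiply by 9: 504/5 * 9 = 4536/5
Final result = 4536/5

4536/5


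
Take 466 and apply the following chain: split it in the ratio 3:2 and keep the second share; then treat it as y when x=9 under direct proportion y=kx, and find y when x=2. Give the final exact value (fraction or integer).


Start with 466.
Step 1: Split 3:2, second share = 466 * 2/5 = 932/5
Step 2: Direct prop: k = (932/5)/9; new y = k*2 = 932/5*2/9 = 1864/45
Final result = 1864/45

1864/45


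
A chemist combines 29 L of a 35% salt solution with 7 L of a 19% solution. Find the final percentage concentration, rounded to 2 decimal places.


Solute in mixture 1 = 35% of 29 L = 29*35/100 = 203/20 L
Solute in mixture 2 = 19% of 7 L = 7*19/100 = 133/100 L
Total solute = 203/20 + 133/100 = 287/25 L
Total volume = 29 + 7 = 36 L
Final concentration = 287/25/36 * 100 = 31.89%

31.89


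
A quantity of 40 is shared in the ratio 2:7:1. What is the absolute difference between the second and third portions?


Total parts = 2 + 7 + 1 = 10
Value per part = 40 / 10 = 4
Shares: 2*4=8, 7*4=28, 1*4=4
Second share = 28, third share = 4
Difference = |28 - 4| = 24

24


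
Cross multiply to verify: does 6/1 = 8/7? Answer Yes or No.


Cross multiply to check 6/1 = 8/7
Left cross product: 6 * 7 = 42
Right cross product: 1 * 8 = 8
42 != 8
Not equal, so proportions differ => No

No


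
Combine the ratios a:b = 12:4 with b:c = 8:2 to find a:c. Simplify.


Given a:b = 12:4 and b:c = 8:2
Make b consistent. Multiply first ratio by 8: a:b = 96:32
Multiply second ratio by 4: b:c = 32:8
Now b = 32 in both, so a:b:c = 96:32:8
Therefore a:c = 96:8
Simplify by GCD: a:c = 12:1

12:1


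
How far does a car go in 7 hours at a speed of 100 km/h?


Using distance = speed * time
Speed = 100 km/h
Time = 7 hours
Distance = 100 * 7
= 700 km

700


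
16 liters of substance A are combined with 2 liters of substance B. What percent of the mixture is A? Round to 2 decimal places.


Volume of A = 16 L
Volume of B = 2 L
Total volume = 16 + 2 = 18 L
Percentage of A = (16/18) * 100
= 88.89%

88.89


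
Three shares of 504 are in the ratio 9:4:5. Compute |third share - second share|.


Total parts = 9 + 4 + 5 = 18
Value per part = 504 / 18 = 28
Shares: 9*28=252, 4*28=112, 5*28=140
Third share = 140, second share = 112
Difference = |140 - 112| = 28

28


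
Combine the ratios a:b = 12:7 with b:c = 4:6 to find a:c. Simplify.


Given a:b = 12:7 and b:c = 4:6
Make b consistent. Multiply first ratio by 4: a:b = 48:28
Multiply second ratio by 7: b:c = 28:42
Now b = 28 in both, so a:b:c = 48:28:42
Therefore a:c = 48:42
Simplify by GCD: a:c = 8:7

8:7


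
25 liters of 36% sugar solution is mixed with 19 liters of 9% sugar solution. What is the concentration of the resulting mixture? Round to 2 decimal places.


Solute in mixture 1 = 36% of 25 L = 25*36/100 = 9 L
Solute in mixture 2 = 9% of 19 L = 19*9/100 = 171/100 L
Total solute = 9 + 171/100 = 1071/100 L
Total volume = 25 + 19 = 44 L
Final concentration = 1071/100/44 * 100 = 24.34%

24.34


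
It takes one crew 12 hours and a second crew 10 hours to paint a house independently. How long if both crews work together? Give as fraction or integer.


Rate of A = 1/12 job per hour
Rate of B = 1/10 job per hour
Combined rate = 1/12 + 1/10
Find common denominator: (10 + 12)/(12*10) = 22/120
Combined rate = 11/60 job per hour
Time together = 1 / (11/60) = 60/11 hours

60/11


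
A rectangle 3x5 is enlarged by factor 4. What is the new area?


Original dimensions: 3 x 5
Enlargement factor = 4
New width = 3 * 4 = 12
New height = 5 * 4 = 20
New area = 12 * 20 = 240

240


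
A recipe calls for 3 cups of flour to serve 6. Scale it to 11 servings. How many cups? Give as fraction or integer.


Original: 3 cups for 6 servings
Target servings = 11
Scaling factor = 11/6
New amount = 3 * 11/6
= 33/6
= 11/2 cups

11/2


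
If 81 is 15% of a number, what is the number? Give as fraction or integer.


Given: 81 is 15% of the whole
Set up: 81 = 15/100 * whole
whole = 81 * 100 / 15
whole = 8100 / 15
whole = 540

540


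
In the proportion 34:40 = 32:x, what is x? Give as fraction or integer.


Setting up: 34/40 = 32/x
Cross multiply: 34 * x = 40 * 32
34x = 1280
x = 1280/34
x = 640/17

640/17


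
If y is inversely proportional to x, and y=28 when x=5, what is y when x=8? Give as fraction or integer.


Inverse proportion: y = k/x
Find k: k = 5 * 28 = 140
Compute y at x=8: y = 140/8
y = 35/2

35/2


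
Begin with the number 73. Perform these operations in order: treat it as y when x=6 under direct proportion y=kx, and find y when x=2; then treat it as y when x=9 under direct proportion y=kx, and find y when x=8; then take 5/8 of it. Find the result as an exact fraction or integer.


Start with 73.
Step 1: Direct prop: k = (73)/6; new y = k*2 = 73*2/6 = 73/3
Step 2: Direct prop: k = (73/3)/9; new y = k*8 = 73/3*8/9 = 584/27
Step 3: Take 5/8: 584/27 * 5/8 = 365/27
Final result = 365/27

365/27


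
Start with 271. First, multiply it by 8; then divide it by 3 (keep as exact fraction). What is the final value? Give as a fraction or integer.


Start with 271.
Step 1: Multiply by 8: 271 * 8 = 2168
Step 2: Divide by 3: 2168 / 3 = 2168/3
Final result = 2168/3

2168/3


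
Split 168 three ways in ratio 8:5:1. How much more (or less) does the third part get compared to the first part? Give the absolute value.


Total parts = 8 + 5 + 1 = 14
Value per part = 168 / 14 = 12
Shares: 8*12=96, 5*12=60, 1*12=12
Third share = 12, first share = 96
Difference = |12 - 96| = 84

84


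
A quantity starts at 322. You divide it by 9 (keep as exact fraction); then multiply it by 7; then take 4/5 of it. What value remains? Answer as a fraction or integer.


Start with 322.
Step 1: Divide by 9: 322 / 9 = 322/9
Step 2: Multiply by 7: 322/9 * 7 = 2254/9
Step 3: Take 4/5: 2254/9 * 4/5 = 9016/45
Final result = 9016/45

9016/45


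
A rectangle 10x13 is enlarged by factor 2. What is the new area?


Original dimensions: 10 x 13
Enlargement factor = 2
New width = 10 * 2 = 20
New height = 13 * 2 = 26
New area = 20 * 26 = 520

520


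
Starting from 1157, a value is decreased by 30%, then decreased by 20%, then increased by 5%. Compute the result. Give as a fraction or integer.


Start: 1157
Step 1: decrease by 30% => multiply by 70/100
  1157 * 70/100 = 8099/10
Step 2: decrease by 20% => multiply by 80/100
  8099/10 * 80/100 = 16198/25
Step 3: increase by 5% => multiply by 105/100
  16198/25 * 105/100 = 170079/250
Final value = 170079/250

170079/250


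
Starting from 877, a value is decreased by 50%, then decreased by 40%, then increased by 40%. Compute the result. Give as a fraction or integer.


Start: 877
Step 1: decrease by 50% => multiply by 50/100
  877 * 50/100 = 877/2
Step 2: decrease by 40% => multiply by 60/100
  877/2 * 60/100 = 2631/10
Step 3: increase by 40% => multiply by 140/100
  2631/10 * 140/100 = 18417/50
Final value = 18417/50

18417/50


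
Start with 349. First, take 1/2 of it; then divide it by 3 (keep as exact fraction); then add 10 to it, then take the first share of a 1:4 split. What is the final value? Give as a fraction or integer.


Start with 349.
Step 1: Take 1/2: 349 * 1/2 = 349/2
Step 2: Divide by 3: 349/2 / 3 = 349/6
Step 3: Add 10: 349/6+10=409/6; split 1:4 first = 409/6*1/5 = 409/30
Final result = 409/30

409/30


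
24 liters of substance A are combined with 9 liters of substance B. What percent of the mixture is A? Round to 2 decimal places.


Volume of A = 24 L
Volume of B = 9 L
Total volume = 24 + 9 = 33 L
Percentage of A = (24/33) * 100
= 72.73%

72.73


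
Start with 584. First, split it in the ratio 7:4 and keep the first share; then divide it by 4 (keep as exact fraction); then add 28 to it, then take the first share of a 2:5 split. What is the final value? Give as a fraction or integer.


Start with 584.
Step 1: Split 7:4, first share = 584 * 7/11 = 4088/11
Step 2: Divide by 4: 4088/11 / 4 = 1022/11
Step 3: Add 28: 1022/11+28=1330/11; split 2:5 first = 1330/11*2/7 = 380/11
Final result = 380/11

380/11


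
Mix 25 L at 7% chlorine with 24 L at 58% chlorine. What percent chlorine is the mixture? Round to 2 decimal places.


Solute in mixture 1 = 7% of 25 L = 25*7/100 = 7/4 L
Solute in mixture 2 = 58% of 24 L = 24*58/100 = 348/25 L
Total solute = 7/4 + 348/25 = 1567/100 L
Total volume = 25 + 24 = 49 L
Final concentration = 1567/100/49 * 100 = 31.98%

31.98


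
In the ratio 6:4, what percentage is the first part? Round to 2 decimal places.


Total parts = 6 + 4 = 10
First part fraction = 6/10
Percentage = (6/10) * 100
= 0.6 * 100
= 60.00%

60.00


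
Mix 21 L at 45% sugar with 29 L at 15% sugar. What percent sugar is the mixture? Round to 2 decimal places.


Solute in mixture 1 = 45% of 21 L = 21*45/100 = 189/20 L
Solute in mixture 2 = 15% of 29 L = 29*15/100 = 87/20 L
Total solute = 189/20 + 87/20 = 69/5 L
Total volume = 21 + 29 = 50 L
Final concentration = 69/5/50 * 100 = 27.60%

27.60


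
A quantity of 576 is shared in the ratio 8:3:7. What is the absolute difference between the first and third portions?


Total parts = 8 + 3 + 7 = 18
Value per part = 576 / 18 = 32
Shares: 8*32=256, 3*32=96, 7*32=224
First share = 256, third share = 224
Difference = |256 - 224| = 32

32


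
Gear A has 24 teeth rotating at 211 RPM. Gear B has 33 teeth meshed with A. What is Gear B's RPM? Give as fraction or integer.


Gear ratio: teeth_A * RPM_A = teeth_B * RPM_B
24 * 211 = 33 * RPM_B
5064 = 33 * RPM_B
RPM_B = 5064 / 33
RPM_B = 1688/11

1688/11


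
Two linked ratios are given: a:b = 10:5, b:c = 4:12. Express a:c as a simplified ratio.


Given a:b = 10:5 and b:c = 4:12
Make b consistent. Multiply first ratio by 4: a:b = 40:20
Multiply second ratio by 5: b:c = 20:60
Now b = 20 in both, so a:b:c = 40:20:60
Therefore a:c = 40:60
Simplify by GCD: a:c = 2:3

2:3


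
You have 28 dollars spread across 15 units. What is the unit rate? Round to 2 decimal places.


Total dollars = 28
Number of units = 15
Unit rate = 28 / 15
= 1.87 dollars per unit

1.87


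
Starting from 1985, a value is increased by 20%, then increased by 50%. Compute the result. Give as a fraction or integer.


Start: 1985
Step 1: increase by 20% => multiply by 120/100
  1985 * 120/100 = 2382
Step 2: increase by 50% => multiply by 150/100
  2382 * 150/100 = 3573
Final value = 3573

3573


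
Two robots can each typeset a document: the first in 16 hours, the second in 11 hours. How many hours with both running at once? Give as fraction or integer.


Rate of A = 1/16 job per hour
Rate of B = 1/11 job per hour
Combined rate = 1/16 + 1/11
Find common denominator: (11 + 16)/(16*11) = 27/176
Combined rate = 27/176 job per hour
Time together = 1 / (27/176) = 176/27 hours

176/27


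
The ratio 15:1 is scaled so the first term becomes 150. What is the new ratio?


Original ratio: 15:1
First term target: 150
Scale factor = 150 / 15 = 10
Multiply second term: 1 * 10 = 10
Equivalent ratio = 150:10

150:10


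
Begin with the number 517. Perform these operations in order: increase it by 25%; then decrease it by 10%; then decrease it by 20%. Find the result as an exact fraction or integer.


Start with 517.
Step 1: Increase by 25%: 517 * 125/100 = 2585/4
Step 2: Decrease by 10%: 2585/4 * 90/100 = 4653/8
Step 3: Decrease by 20%: 4653/8 * 80/100 = 4653/10
Final result = 4653/10

4653/10


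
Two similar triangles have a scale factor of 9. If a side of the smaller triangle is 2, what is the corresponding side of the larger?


Similar triangles have proportional sides
Scale factor = 9
Smaller side = 2
Corresponding larger side = 2 * 9
= 18

18


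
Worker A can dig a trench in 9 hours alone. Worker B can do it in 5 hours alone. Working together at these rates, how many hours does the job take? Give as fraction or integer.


Rate of A = 1/9 job per hour
Rate of B = 1/5 job per hour
Combined rate = 1/9 + 1/5
Find common denominator: (5 + 9)/(9*5) = 14/45
Combined rate = 14/45 job per hour
Time together = 1 / (14/45) = 45/14 hours

45/14


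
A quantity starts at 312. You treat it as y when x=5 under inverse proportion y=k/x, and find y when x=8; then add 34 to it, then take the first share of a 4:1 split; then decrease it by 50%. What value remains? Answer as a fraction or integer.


Start with 312.
Step 1: Inverse prop: k = (312)*5; new y = k/8 = 312*5/8 = 195
Step 2: Add 34: 195+34=229; split 4:1 first = 229*4/5 = 916/5
Step 3: Decrease by 50%: 916/5 * 50/100 = 458/5
Final result = 458/5

458/5


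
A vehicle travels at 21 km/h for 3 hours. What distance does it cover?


Using distance = speed * time
Speed = 21 km/h
Time = 3 hours
Distance = 21 * 3
= 63 km

63


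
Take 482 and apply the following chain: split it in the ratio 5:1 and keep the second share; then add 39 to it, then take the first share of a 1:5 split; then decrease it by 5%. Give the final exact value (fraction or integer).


Start with 482.
Step 1: Split 5:1, second share = 482 * 1/6 = 241/3
Step 2: Add 39: 241/3+39=358/3; split 1:5 first = 358/3*1/6 = 179/9
Step 3: Decrease by 5%: 179/9 * 95/100 = 3401/180
Final result = 3401/180

3401/180


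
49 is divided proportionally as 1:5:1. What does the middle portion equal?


Ratio = 1:5:1
Total parts = 1 + 5 + 1 = 7
Value per part = 49 / 7 = 7
First share = 1 * 7 = 7
Middle share = 5 * 7 = 35
Third share = 1 * 7 = 7

35


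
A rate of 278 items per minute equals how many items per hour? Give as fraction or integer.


Converting from per minute to per hour
Rate = 278 items per minute
Multiply by 60: 278 * 60
= 16680 items per hour

16680


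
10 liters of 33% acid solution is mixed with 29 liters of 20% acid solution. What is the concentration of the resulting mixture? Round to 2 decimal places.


Solute in mixture 1 = 33% of 10 L = 10*33/100 = 33/10 L
Solute in mixture 2 = 20% of 29 L = 29*20/100 = 29/5 L
Total solute = 33/10 + 29/5 = 91/10 L
Total volume = 10 + 29 = 39 L
Final concentration = 91/10/39 * 100 = 23.33%

23.33


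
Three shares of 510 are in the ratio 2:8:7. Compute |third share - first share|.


Total parts = 2 + 8 + 7 = 17
Value per part = 510 / 17 = 30
Shares: 2*30=60, 8*30=240, 7*30=210
Third share = 210, first share = 60
Difference = |210 - 60| = 150

150


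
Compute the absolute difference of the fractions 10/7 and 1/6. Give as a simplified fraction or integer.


Simplify: 10/7 = 10/7 and 1/6 = 1/6
Find common denominator: LCD = 42
Convert: 60/42 and 7/42
Difference = |60 - 7|/42 = 53/42
Simplified = 53/42

53/42


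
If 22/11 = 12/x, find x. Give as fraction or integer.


Setting up: 22/11 = 12/x
Cross multiply: 22 * x = 11 * 12
22x = 132
x = 132/22
x = 6

6


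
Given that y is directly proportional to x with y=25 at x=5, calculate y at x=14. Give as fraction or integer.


Direct proportion: y = kx
Find k: k = 25/5 = 5
Compute y at x=14: y = 5 * 14
y = 70

70


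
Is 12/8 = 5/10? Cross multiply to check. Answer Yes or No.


Cross multiply to check 12/8 = 5/10
Left cross product: 12 * 10 = 120
Right cross product: 8 * 5 = 40
120 != 40
Not equal, so proportions differ => No

No


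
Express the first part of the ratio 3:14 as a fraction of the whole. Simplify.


Total parts = 3 + 14 = 17
First part fraction = 3/17
Simplify: 3/17 = 3/17

3/17


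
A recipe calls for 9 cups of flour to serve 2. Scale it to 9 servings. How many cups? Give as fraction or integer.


Original: 9 cups for 2 servings
Target servings = 9
Scaling factor = 9/2
New amount = 9 * 9/2
= 81/2
= 81/2 cups

81/2


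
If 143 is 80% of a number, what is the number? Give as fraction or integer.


Given: 143 is 80% of the whole
Set up: 143 = 80/100 * whole
whole = 143 * 100 / 80
whole = 14300 / 80
whole = 715/4

715/4


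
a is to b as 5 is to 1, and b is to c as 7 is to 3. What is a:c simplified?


Given a:b = 5:1 and b:c = 7:3
Make b consistent. Multiply first ratio by 7: a:b = 35:7
Multiply second ratio by 1: b:c = 7:3
Now b = 7 in both, so a:b:c = 35:7:3
Therefore a:c = 35:3
Simplify by GCD: a:c = 35:3

35:3


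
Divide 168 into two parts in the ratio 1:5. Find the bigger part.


Total parts = 1 + 5 = 6
Value per part = 168 / 6 = 28
First share = 1 * 28 = 28
Second share = 5 * 28 = 140
Larger share = 140

140


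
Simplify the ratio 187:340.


Find GCD(187, 340)
GCD = 17
Divide both by 17: 187/17 = 11, 340/17 = 20
Simplified ratio = 11:20

11:20


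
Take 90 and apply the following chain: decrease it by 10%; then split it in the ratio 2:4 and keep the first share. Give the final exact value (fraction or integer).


Start with 90.
Step 1: Decrease by 10%: 90 * 90/100 = 81
Step 2: Split 2:4, first share = 81 * 2/6 = 27
Final result = 27

27


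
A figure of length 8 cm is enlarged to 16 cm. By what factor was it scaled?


Original length = 8 cm
Scaled length = 16 cm
Scale factor = 16 / 8
= 2

2


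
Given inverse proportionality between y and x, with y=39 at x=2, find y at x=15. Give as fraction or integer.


Inverse proportion: y = k/x
Find k: k = 2 * 39 = 78
Compute y at x=15: y = 78/15
y = 26/5

26/5


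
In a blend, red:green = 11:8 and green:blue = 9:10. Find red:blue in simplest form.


Given a:b = 11:8 and b:c = 9:10
Make b consistent. Multiply first ratio by 9: a:b = 99:72
Multiply second ratio by 8: b:c = 72:80
Now b = 72 in both, so a:b:c = 99:72:80
Therefore a:c = 99:80
Simplify by GCD: a:c = 99:80

99:80


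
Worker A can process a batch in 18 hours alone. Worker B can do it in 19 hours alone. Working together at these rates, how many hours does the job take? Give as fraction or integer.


Rate of A = 1/18 job per hour
Rate of B = 1/19 job per hour
Combined rate = 1/18 + 1/19
Find common denominator: (19 + 18)/(18*19) = 37/342
Combined rate = 37/342 job per hour
Time together = 1 / (37/342) = 342/37 hours

342/37


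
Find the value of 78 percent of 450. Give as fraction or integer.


Compute 78% of 450
Convert percentage: 78% = 78/100
Multiply: 450 * 78/100
= 35100/100
= 351

351


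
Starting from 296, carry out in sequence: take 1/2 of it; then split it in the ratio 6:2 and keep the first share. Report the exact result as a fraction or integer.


Start with 296.
Step 1: Take 1/2: 296 * 1/2 = 148
Step 2: Split 6:2, first share = 148 * 6/8 = 111
Final result = 111

111


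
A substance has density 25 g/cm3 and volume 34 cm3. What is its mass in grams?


Using mass = density * volume
Density = 25 g/cm3
Volume = 34 cm3
Mass = 25 * 34
= 850 g

850


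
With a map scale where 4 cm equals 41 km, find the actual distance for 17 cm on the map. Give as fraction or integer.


Map scale: 4 cm = 41 km
Measured distance on map = 17 cm
Set up proportion: 17 * 41 / 4
= 697 / 4
= 697/4 km

697/4


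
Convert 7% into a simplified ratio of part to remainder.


Part = 7%, Remainder = 93%
Ratio = 7:93
GCD(7, 93) = 1
Simplify: 7:93 = 7:93

7:93


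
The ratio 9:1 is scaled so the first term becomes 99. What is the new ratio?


Original ratio: 9:1
First term target: 99
Scale factor = 99 / 9 = 11
Multiply second term: 1 * 11 = 11
Equivalent ratio = 99:11

99:11


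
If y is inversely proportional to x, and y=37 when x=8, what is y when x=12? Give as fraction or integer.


Inverse proportion: y = k/x
Find k: k = 8 * 37 = 296
Compute y at x=12: y = 296/12
y = 74/3

74/3


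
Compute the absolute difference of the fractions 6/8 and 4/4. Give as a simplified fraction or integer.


Simplify: 6/8 = 3/4 and 4/4 = 1
Find common denominator: LCD = 4
Convert: 3/4 and 4/4
Difference = |3 - 4|/4 = 1/4
Simplified = 1/4

1/4


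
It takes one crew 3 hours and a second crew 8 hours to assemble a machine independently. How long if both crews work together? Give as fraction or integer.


Rate of A = 1/3 job per hour
Rate of B = 1/8 job per hour
Combined rate = 1/3 + 1/8
Find common denominator: (8 + 3)/(3*8) = 11/24
Combined rate = 11/24 job per hour
Time together = 1 / (11/24) = 24/11 hours

24/11


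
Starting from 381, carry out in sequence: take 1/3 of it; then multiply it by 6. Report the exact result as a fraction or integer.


Start with 381.
Step 1: Take 1/3: 381 * 1/3 = 127
Step 2: Multiply by 6: 127 * 6 = 762
Final result = 762

762


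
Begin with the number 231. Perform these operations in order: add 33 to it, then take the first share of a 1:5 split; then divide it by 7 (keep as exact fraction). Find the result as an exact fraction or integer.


Start with 231.
Step 1: Add 33: 231+33=264; split 1:5 first = 264*1/6 = 44
Step 2: Divide by 7: 44 / 7 = 44/7
Final result = 44/7

44/7


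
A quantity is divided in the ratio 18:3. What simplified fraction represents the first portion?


Total parts = 18 + 3 = 21
First part fraction = 18/21
Simplify: 18/21 = 6/7

6/7


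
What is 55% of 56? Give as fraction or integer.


Compute 55% of 56
Convert percentage: 55% = 55/100
Multiply: 56 * 55/100
= 3080/100
= 154/5

154/5


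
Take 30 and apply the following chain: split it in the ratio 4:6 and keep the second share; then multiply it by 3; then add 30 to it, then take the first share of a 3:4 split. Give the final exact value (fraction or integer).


Start with 30.
Step 1: Split 4:6, second share = 30 * 6/10 = 18
Step 2: Multiply by 3: 18 * 3 = 54
Step 3: Add 30: 54+30=84; split 3:4 first = 84*3/7 = 36
Final result = 36

36


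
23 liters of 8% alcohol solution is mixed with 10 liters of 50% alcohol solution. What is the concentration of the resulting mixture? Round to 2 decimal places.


Solute in mixture 1 = 8% of 23 L = 23*8/100 = 46/25 L
Solute in mixture 2 = 50% of 10 L = 10*50/100 = 5 L
Total solute = 46/25 + 5 = 171/25 L
Total volume = 23 + 10 = 33 L
Final concentration = 171/25/33 * 100 = 20.73%

20.73


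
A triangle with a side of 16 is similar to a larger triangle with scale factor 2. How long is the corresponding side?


Similar triangles have proportional sides
Scale factor = 2
Smaller side = 16
Corresponding larger side = 16 * 2
= 32

32


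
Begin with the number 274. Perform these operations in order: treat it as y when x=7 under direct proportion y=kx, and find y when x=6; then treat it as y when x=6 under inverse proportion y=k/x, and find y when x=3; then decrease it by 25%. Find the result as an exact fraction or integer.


Start with 274.
Step 1: Direct prop: k = (274)/7; new y = k*6 = 274*6/7 = 1644/7
Step 2: Inverse prop: k = (1644/7)*6; new y = k/3 = 1644/7*6/3 = 3288/7
Step 3: Decrease by 25%: 3288/7 * 75/100 = 2466/7
Final result = 2466/7

2466/7


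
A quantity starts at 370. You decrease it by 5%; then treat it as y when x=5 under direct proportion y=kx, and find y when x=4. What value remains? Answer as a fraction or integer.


Start with 370.
Step 1: Decrease by 5%: 370 * 95/100 = 703/2
Step 2: Direct prop: k = (703/2)/5; new y = k*4 = 703/2*4/5 = 1406/5
Final result = 1406/5

1406/5


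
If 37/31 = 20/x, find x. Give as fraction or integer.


Setting up: 37/31 = 20/x
Cross multiply: 37 * x = 31 * 20
37x = 620
x = 620/37
x = 620/37

620/37


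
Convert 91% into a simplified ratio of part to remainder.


Part = 91%, Remainder = 9%
Ratio = 91:9
GCD(91, 9) = 1
Simplify: 91:9 = 91:9

91:9


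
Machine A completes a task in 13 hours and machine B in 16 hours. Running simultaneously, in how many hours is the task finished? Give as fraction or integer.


Rate of A = 1/13 job per hour
Rate of B = 1/16 job per hour
Combined rate = 1/13 + 1/16
Find common denominator: (16 + 13)/(13*16) = 29/208
Combined rate = 29/208 job per hour
Time together = 1 / (29/208) = 208/29 hours

208/29


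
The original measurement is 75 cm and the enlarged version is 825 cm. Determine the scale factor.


Original length = 75 cm
Scaled length = 825 cm
Scale factor = 825 / 75
= 11

11


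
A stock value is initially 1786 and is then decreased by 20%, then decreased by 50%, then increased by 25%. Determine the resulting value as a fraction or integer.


Start: 1786
Step 1: decrease by 20% => multiply by 80/100
  1786 * 80/100 = 7144/5
Step 2: decrease by 50% => multiply by 50/100
  7144/5 * 50/100 = 3572/5
Step 3: increase by 25% => multiply by 125/100
  3572/5 * 125/100 = 893
Final value = 893

893


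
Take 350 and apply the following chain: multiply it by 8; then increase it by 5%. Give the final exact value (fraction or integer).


Start with 350.
Step 1: Multiply by 8: 350 * 8 = 2800
Step 2: Increase by 5%: 2800 * 105/100 = 2940
Final result = 2940

2940


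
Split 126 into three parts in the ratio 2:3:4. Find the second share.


Ratio = 2:3:4
Total parts = 2 + 3 + 4 = 9
Value per part = 126 / 9 = 14
First share = 2 * 14 = 28
Middle share = 3 * 14 = 42
Third share = 4 * 14 = 56

42


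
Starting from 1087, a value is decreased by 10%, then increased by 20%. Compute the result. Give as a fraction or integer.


Start: 1087
Step 1: decrease by 10% => multiply by 90/100
  1087 * 90/100 = 9783/10
Step 2: increase by 20% => multiply by 120/100
  9783/10 * 120/100 = 29349/25
Final value = 29349/25

29349/25


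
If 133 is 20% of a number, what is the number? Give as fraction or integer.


Given: 133 is 20% of the whole
Set up: 133 = 20/100 * whole
whole = 133 * 100 / 20
whole = 13300 / 20
whole = 665

665


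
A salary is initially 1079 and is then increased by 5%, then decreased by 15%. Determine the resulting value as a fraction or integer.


Start: 1079
Step 1: increase by 5% => multiply by 105/100
  1079 * 105/100 = 22659/20
Step 2: decrease by 15% => multiply by 85/100
  22659/20 * 85/100 = 385203/400
Final value = 385203/400

385203/400


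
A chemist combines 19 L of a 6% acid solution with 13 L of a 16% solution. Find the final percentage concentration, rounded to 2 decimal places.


Solute in mixture 1 = 6% of 19 L = 19*6/100 = 57/50 L
Solute in mixture 2 = 16% of 13 L = 13*16/100 = 52/25 L
Total solute = 57/50 + 52/25 = 161/50 L
Total volume = 19 + 13 = 32 L
Final concentration = 161/50/32 * 100 = 10.06%

10.06


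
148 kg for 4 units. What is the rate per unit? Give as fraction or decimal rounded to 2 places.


Total kg = 148
Number of units = 4
Unit rate = 148 / 4
= 37 kg per unit

37


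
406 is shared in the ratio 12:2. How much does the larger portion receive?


Total parts = 12 + 2 = 14
Value per part = 406 / 14 = 29
First share = 12 * 29 = 348
Second share = 2 * 29 = 58
Larger share = 348

348


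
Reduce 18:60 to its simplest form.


Find GCD(18, 60)
GCD = 6
Divide both by 6: 18/6 = 3, 60/6 = 10
Simplified ratio = 3:10

3:10


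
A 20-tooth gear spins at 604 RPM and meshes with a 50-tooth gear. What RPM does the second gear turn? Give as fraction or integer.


Gear ratio: teeth_A * RPM_A = teeth_B * RPM_B
20 * 604 = 50 * RPM_B
12080 = 50 * RPM_B
RPM_B = 12080 / 50
RPM_B = 1208/5

1208/5


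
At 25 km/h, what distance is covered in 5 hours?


Using distance = speed * time
Speed = 25 km/h
Time = 5 hours
Distance = 25 * 5
= 125 km

125


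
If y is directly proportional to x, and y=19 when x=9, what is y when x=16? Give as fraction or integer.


Direct proportion: y = kx
Find k: k = 19/9 = 19/9
Compute y at x=16: y = 19/9 * 16
y = 304/9

304/9


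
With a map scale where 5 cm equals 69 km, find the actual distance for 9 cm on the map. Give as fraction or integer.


Map scale: 5 cm = 69 km
Measured distance on map = 9 cm
Set up proportion: 9 * 69 / 5
= 621 / 5
= 621/5 km

621/5


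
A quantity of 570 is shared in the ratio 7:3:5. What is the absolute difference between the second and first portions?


Total parts = 7 + 3 + 5 = 15
Value per part = 570 / 15 = 38
Shares: 7*38=266, 3*38=114, 5*38=190
Second share = 114, first share = 266
Difference = |114 - 266| = 152

152


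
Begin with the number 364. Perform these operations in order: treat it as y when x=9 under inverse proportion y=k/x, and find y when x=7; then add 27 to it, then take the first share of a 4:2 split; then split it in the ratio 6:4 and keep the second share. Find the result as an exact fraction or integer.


Start with 364.
Step 1: Inverse prop: k = (364)*9; new y = k/7 = 364*9/7 = 468
Step 2: Add 27: 468+27=495; split 4:2 first = 495*4/6 = 330
Step 3: Split 6:4, second share = 330 * 4/10 = 132
Final result = 132

132


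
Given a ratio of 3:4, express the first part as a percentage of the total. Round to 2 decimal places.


Total parts = 3 + 4 = 7
First part fraction = 3/7
Percentage = (3/7) * 100
= 0.428571 * 100
= 42.86%

42.86


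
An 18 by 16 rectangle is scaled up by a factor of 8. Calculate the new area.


Original dimensions: 18 x 16
Enlargement factor = 8
New width = 18 * 8 = 144
New height = 16 * 8 = 128
New area = 144 * 128 = 18432

18432


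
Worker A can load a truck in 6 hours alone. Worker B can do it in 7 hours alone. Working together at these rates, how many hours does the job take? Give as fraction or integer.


Rate of A = 1/6 job per hour
Rate of B = 1/7 job per hour
Combined rate = 1/6 + 1/7
Find common denominator: (7 + 6)/(6*7) = 13/42
Combined rate = 13/42 job per hour
Time together = 1 / (13/42) = 42/13 hours

42/13


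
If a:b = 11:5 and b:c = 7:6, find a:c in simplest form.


Given a:b = 11:5 and b:c = 7:6
Make b consistent. Multiply first ratio by 7: a:b = 77:35
Multiply second ratio by 5: b:c = 35:30
Now b = 35 in both, so a:b:c = 77:35:30
Therefore a:c = 77:30
Simplify by GCD: a:c = 77:30

77:30


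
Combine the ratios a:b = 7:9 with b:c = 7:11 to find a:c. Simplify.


Given a:b = 7:9 and b:c = 7:11
Make b consistent. Multiply first ratio by 7: a:b = 49:63
Multiply second ratio by 9: b:c = 63:99
Now b = 63 in both, so a:b:c = 49:63:99
Therefore a:c = 49:99
Simplify by GCD: a:c = 49:99

49:99


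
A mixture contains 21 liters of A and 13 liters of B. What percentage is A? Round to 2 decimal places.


Volume of A = 21 L
Volume of B = 13 L
Total volume = 21 + 13 = 34 L
Percentage of A = (21/34) * 100
= 61.76%

61.76


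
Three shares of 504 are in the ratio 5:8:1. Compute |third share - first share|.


Total parts = 5 + 8 + 1 = 14
Value per part = 504 / 14 = 36
Shares: 5*36=180, 8*36=288, 1*36=36
Third share = 36, first share = 180
Difference = |36 - 180| = 144

144


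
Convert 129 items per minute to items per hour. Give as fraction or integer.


Converting from per minute to per hour
Rate = 129 items per minute
Multiply by 60: 129 * 60
= 7740 items per hour

7740


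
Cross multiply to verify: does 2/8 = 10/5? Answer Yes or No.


Cross multiply to check 2/8 = 10/5
Left cross product: 2 * 5 = 10
Right cross product: 8 * 10 = 80
10 != 80
Not equal, so proportions differ => No

No


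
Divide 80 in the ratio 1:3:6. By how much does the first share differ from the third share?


Total parts = 1 + 3 + 6 = 10
Value per part = 80 / 10 = 8
Shares: 1*8=8, 3*8=24, 6*8=48
First share = 8, third share = 48
Difference = |8 - 48| = 40

40
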